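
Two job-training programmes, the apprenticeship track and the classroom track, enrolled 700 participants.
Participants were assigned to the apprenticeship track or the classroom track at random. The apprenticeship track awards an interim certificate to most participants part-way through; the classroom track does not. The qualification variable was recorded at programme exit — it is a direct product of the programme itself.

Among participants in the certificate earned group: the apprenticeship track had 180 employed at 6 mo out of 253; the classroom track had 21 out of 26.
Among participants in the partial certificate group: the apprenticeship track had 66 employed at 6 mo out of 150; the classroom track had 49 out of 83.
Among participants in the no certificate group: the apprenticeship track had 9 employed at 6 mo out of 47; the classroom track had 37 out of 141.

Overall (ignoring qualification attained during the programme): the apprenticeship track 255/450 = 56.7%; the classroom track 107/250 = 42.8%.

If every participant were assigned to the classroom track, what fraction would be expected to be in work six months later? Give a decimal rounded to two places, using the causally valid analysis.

0.43

Qualification attained during the programme is downstream of the programme. One should not condition on a consequence of treatment, so the overall rates are the right comparison.
So P(outcome | do(the classroom track)) is just the pooled rate for the classroom track: 107/250 = 0.428.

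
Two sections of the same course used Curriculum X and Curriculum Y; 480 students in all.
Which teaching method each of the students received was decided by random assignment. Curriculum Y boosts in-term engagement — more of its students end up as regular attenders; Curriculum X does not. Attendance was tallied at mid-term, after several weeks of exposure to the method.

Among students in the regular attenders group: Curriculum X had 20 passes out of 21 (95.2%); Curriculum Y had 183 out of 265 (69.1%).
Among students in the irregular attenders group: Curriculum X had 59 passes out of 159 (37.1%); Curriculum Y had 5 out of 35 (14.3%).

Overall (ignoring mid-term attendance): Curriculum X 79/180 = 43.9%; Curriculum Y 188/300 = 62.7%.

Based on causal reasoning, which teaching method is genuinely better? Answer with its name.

Curriculum X is higher inside every mid-term attendance stratum but Curriculum Y is higher in aggregate. Whether to stratify depends on how mid-term attendance relates to the teaching method.
Because the teaching method influences mid-term attendance, mid-term attendance is a post-treatment mediator, not a confounder. Stratifying on it would bias the estimate; the causal effect is the crude pooled difference.
Pooled: Curriculum X 43.9% vs Curriculum Y 62.7%; Curriculum Y is higher overall.

Curriculum Y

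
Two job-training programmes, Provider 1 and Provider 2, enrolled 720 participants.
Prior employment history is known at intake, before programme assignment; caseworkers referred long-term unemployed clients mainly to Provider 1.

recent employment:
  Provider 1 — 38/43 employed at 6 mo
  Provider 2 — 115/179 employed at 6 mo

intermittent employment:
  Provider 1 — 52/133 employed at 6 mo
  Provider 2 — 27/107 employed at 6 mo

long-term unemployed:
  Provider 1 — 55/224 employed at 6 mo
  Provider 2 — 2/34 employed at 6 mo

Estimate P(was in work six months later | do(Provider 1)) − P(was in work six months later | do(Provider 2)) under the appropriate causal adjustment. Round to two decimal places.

The imbalance in prior employment history arose from how participants were allocated, not from anything the programme did; and prior employment history independently affects the outcome. The pooled gap is confounded — condition on prior employment history.
Adjusting over the population distribution of prior employment history: 0.308·(0.884−0.642) + 0.333·(0.391−0.252) + 0.358·(0.246−0.059) = +0.188.

+0.19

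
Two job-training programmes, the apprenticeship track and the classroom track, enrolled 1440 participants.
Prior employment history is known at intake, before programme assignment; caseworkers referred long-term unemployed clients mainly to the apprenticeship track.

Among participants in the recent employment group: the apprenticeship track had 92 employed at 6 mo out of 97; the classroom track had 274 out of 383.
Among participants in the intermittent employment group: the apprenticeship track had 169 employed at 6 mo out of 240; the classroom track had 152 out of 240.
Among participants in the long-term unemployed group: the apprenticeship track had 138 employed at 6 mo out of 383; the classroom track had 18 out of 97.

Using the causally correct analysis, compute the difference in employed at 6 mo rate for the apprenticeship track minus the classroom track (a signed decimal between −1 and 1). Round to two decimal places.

+0.16

Prior employment history is set before the programme has any effect — it is not caused by the programme — and it independently drives the outcome. That makes it a confounder, so the causal comparison is within prior employment history levels.
Adjusting over the population distribution of prior employment history: 0.333·(0.948−0.715) + 0.333·(0.704−0.633) + 0.333·(0.360−0.186) = +0.160.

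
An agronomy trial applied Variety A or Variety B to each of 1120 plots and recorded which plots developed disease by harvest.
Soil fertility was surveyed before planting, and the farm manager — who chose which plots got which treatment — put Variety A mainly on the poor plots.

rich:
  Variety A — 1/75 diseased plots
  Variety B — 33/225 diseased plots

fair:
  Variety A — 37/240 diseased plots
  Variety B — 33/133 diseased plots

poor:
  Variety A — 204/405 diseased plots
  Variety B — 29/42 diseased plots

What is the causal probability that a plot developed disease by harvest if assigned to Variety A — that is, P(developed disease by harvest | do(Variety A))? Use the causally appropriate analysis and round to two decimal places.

0.26

Soil fertility differs across varietys for reasons unrelated to any effect of the variety itself, and it separately predicts the outcome — a classic confounder. We must compare within soil fertility levels.
Standardising Variety A to the population soil fertility mix: 0.268·1/75 + 0.333·37/240 + 0.399·204/405 = 0.256.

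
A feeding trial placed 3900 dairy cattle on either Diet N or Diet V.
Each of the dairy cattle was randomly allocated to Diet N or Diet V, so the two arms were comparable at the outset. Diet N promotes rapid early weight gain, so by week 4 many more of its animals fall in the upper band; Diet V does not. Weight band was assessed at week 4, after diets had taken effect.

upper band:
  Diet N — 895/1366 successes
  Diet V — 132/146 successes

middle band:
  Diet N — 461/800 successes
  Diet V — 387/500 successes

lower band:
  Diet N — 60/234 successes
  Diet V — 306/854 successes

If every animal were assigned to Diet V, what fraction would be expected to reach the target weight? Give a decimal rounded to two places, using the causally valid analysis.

Within every week-4 weight band level Diet V has the higher rate, yet pooled Diet N does — Simpson's reversal.
Week-4 weight band is downstream of the diet. One should not condition on a consequence of treatment, so the overall rates are the right comparison.
So P(outcome | do(Diet V)) is just the pooled rate for Diet V: 825/1500 = 0.550.

0.55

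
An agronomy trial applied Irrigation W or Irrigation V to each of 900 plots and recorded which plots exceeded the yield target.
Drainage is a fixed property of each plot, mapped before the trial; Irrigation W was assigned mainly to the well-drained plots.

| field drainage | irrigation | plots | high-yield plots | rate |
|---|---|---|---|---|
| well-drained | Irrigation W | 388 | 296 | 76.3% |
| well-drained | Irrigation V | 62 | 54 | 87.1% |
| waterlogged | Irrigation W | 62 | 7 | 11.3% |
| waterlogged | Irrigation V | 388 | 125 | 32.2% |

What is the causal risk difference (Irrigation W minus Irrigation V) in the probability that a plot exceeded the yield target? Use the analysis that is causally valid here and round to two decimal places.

-0.16

The field drainage-specific comparison favours Irrigation V throughout, but the pooled figures favour Irrigation W. The question is whether to condition on field drainage.
Field drainage is set before the irrigation has any effect — it is not caused by the irrigation — and it independently drives the outcome. That makes it a confounder, so the causal comparison is within field drainage levels.
Adjusting over the population distribution of field drainage: 0.500·(0.763−0.871) + 0.500·(0.113−0.322) = -0.159.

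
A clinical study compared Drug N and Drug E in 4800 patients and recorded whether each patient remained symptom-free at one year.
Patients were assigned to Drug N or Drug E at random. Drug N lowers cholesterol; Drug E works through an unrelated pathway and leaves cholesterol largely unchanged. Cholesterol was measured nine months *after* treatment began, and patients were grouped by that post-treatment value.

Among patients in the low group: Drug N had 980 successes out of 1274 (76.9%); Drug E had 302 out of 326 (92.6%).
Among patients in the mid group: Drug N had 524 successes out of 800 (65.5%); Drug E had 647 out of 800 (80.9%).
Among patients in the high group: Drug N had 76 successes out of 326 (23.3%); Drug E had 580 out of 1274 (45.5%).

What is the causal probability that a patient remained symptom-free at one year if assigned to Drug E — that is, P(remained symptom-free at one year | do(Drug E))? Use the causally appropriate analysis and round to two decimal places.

The cholesterol-specific comparison favours Drug E throughout, but the pooled figures favour Drug N. The question is whether to condition on cholesterol.
The distribution of cholesterol is itself part of what the drug does — it is an intermediate outcome. Holding it fixed would remove that part of the effect; the total effect is the pooled difference.
So P(outcome | do(Drug E)) is just the pooled rate for Drug E: 1529/2400 = 0.637.

0.64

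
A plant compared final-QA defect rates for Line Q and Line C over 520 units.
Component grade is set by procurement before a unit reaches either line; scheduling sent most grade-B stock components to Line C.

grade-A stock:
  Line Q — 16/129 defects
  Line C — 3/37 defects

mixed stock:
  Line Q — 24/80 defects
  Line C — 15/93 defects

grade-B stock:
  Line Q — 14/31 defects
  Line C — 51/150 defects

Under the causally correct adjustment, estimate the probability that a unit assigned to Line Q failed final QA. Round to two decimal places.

0.30

Here component grade is a common cause — it drives both which line a case falls under and the outcome. The crude comparison mixes populations; the stratum-specific rates are the causally relevant ones.
Standardising Line Q to the population component grade mix: 0.319·16/129 + 0.333·24/80 + 0.348·14/31 = 0.297.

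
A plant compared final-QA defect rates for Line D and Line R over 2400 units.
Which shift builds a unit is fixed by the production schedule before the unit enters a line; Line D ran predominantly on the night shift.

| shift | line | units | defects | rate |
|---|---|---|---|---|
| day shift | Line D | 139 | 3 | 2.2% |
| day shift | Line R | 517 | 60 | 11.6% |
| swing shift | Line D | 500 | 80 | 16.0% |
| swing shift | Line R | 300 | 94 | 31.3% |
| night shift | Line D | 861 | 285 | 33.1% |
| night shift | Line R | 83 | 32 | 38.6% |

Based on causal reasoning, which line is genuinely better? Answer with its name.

Line D

The stratified and pooled comparisons disagree (Line D wins within each shift; Line R wins overall), so the answer turns on the causal role of shift.
Nothing the line does changes shift; the imbalance is an allocation artefact. With shift also predicting the outcome, the pooled figure is confounded, and the within-stratum comparison is the causal one.
Within each level — day shift: 2.2% vs 11.6%; swing shift: 16.0% vs 31.3%; night shift: 33.1% vs 38.6% — Line D is lower every time.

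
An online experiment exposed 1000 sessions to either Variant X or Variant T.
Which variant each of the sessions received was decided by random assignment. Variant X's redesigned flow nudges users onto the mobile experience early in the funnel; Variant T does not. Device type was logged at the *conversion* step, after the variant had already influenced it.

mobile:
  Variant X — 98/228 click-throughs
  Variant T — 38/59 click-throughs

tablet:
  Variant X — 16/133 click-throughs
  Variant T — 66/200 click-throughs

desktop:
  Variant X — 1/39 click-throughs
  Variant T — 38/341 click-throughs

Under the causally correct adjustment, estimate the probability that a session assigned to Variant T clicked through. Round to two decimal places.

0.24

Device type is recorded after the variant and is itself shifted by it — it sits on the causal path from variant to outcome. Conditioning on a mediator would strip out part of the effect we want; the pooled comparison gives the total causal effect.
So P(outcome | do(Variant T)) is just the pooled rate for Variant T: 142/600 = 0.237.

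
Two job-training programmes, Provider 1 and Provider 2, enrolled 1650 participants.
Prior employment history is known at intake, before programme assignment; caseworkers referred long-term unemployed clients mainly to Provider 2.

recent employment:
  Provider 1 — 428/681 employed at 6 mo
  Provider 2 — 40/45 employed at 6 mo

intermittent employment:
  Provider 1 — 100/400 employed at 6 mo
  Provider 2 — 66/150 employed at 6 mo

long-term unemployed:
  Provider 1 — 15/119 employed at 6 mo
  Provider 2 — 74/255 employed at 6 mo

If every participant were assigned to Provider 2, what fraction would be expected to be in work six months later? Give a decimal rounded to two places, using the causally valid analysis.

0.60

Prior employment history satisfies the back-door criterion: it is not a descendant of the programme, and it blocks the spurious path from programme to outcome. Adjusting for it (i.e., using the within-prior employment history rates) gives the causal effect.
Standardising Provider 2 to the population prior employment history mix: 0.440·40/45 + 0.333·66/150 + 0.227·74/255 = 0.604.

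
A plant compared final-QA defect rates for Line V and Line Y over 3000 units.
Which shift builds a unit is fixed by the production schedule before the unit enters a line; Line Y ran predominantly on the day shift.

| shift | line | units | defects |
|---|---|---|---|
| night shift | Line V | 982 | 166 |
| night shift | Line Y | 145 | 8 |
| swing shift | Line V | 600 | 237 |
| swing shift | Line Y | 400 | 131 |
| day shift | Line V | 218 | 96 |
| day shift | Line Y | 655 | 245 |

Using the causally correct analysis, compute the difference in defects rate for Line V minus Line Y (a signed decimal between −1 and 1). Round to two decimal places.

Within every shift level Line Y has the lower rate, yet pooled Line V does — Simpson's reversal.
Shift differs across lines for reasons unrelated to any effect of the line itself, and it separately predicts the outcome — a classic confounder. We must compare within shift levels.
Adjusting over the population distribution of shift: 0.376·(0.169−0.055) + 0.333·(0.395−0.328) + 0.291·(0.440−0.374) = +0.085.

+0.08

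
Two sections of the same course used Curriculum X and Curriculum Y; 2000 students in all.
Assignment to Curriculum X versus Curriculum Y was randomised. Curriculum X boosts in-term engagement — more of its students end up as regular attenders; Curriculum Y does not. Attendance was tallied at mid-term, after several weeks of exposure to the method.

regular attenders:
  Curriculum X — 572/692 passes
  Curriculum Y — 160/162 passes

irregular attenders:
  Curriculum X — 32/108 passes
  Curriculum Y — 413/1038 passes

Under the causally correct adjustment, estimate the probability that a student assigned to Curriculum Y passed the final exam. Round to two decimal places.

Within every mid-term attendance level Curriculum Y has the higher rate, yet pooled Curriculum X does — Simpson's reversal.
The distribution of mid-term attendance is itself part of what the teaching method does — it is an intermediate outcome. Holding it fixed would remove that part of the effect; the total effect is the pooled difference.
So P(outcome | do(Curriculum Y)) is just the pooled rate for Curriculum Y: 573/1200 = 0.477.

0.48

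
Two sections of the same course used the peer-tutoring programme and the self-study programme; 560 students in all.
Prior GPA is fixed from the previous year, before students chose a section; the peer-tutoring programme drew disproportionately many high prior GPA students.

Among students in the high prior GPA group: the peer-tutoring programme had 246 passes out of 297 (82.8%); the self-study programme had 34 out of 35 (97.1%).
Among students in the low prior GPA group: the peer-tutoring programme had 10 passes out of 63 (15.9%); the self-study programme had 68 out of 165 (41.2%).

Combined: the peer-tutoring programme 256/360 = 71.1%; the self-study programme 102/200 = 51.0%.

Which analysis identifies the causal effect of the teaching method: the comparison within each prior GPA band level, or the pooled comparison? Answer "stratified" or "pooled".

stratified

Here prior GPA band is a common cause — it drives both which teaching method a case falls under and the outcome. The crude comparison mixes populations; the stratum-specific rates are the causally relevant ones.
Within each level — high prior GPA: 82.8% vs 97.1%; low prior GPA: 15.9% vs 41.2% — the self-study programme is higher every time.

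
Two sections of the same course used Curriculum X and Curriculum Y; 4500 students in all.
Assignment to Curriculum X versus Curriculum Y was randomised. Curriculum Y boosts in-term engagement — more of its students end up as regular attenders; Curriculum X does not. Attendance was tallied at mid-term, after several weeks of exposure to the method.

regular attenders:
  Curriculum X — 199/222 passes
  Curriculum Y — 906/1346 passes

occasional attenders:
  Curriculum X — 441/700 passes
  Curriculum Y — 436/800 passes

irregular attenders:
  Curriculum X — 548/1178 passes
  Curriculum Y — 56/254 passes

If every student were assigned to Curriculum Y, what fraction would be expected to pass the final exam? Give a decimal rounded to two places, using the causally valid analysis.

0.58

Mid-term attendance is downstream of the teaching method. One should not condition on a consequence of treatment, so the overall rates are the right comparison.
So P(outcome | do(Curriculum Y)) is just the pooled rate for Curriculum Y: 1398/2400 = 0.583.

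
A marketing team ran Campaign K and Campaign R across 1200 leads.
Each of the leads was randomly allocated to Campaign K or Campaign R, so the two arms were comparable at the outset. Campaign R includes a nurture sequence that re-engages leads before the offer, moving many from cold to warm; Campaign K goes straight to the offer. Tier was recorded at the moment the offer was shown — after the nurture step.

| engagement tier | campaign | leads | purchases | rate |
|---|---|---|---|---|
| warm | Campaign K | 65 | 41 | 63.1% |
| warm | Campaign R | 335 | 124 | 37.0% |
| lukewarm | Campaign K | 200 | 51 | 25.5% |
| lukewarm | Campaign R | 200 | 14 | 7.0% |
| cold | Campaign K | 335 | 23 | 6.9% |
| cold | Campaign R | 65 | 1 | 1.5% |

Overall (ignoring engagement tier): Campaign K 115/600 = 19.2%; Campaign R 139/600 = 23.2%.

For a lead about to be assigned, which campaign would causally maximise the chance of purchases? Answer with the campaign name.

The distribution of engagement tier is itself part of what the campaign does — it is an intermediate outcome. Holding it fixed would remove that part of the effect; the total effect is the pooled difference.
Pooled: Campaign K 19.2% vs Campaign R 23.2%; Campaign R is higher overall.

Campaign R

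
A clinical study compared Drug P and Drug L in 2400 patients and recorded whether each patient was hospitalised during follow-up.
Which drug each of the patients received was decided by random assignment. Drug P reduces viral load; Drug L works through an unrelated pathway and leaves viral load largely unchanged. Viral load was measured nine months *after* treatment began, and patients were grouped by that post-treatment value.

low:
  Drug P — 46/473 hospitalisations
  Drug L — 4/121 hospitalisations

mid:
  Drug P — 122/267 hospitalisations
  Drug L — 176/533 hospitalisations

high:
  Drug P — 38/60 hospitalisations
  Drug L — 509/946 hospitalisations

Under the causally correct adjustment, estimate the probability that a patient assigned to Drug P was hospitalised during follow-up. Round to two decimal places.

Drug L is lower inside every viral load stratum but Drug P is lower in aggregate. Whether to stratify depends on how viral load relates to the drug.
Viral load is recorded after the drug and is itself shifted by it — it sits on the causal path from drug to outcome. Conditioning on a mediator would strip out part of the effect we want; the pooled comparison gives the total causal effect.
So P(outcome | do(Drug P)) is just the pooled rate for Drug P: 206/800 = 0.258.

0.26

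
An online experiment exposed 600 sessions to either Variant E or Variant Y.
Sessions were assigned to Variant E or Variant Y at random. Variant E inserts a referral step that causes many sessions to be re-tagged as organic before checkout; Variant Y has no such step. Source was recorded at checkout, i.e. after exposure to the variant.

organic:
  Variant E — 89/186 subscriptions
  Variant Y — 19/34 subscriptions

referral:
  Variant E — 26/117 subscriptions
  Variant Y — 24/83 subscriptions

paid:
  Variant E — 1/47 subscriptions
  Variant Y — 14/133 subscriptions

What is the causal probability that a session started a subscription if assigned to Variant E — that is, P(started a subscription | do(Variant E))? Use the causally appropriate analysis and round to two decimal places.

0.33

Traffic source here is a post-treatment variable shaped by the variant; conditioning on it would introduce bias rather than remove it. The overall comparison is the causal one.
So P(outcome | do(Variant E)) is just the pooled rate for Variant E: 116/350 = 0.331.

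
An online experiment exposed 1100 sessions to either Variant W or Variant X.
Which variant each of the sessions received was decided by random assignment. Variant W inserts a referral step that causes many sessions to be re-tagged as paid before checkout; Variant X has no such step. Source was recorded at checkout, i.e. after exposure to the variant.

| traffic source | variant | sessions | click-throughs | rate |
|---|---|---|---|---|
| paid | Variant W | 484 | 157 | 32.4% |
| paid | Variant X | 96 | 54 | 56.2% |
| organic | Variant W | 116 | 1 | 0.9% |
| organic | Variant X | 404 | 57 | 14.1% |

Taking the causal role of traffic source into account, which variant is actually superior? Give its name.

Variant W

Within every traffic source level Variant X has the higher rate, yet pooled Variant W does — Simpson's reversal.
Traffic source is downstream of the variant. One should not condition on a consequence of treatment, so the overall rates are the right comparison.
Pooled: Variant W 26.3% vs Variant X 22.2%; Variant W is higher overall.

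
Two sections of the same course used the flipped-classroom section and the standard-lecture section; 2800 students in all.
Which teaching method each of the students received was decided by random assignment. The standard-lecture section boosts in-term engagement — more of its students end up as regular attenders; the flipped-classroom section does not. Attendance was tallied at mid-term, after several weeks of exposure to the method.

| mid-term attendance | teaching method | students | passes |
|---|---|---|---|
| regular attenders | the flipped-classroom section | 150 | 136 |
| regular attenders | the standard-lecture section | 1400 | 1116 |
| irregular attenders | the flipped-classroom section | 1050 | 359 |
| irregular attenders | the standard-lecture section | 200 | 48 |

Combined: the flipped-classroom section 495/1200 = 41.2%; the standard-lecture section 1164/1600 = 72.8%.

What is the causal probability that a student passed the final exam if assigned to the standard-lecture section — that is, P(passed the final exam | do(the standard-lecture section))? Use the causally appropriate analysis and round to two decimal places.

0.73

The mid-term attendance-specific comparison favours the flipped-classroom section throughout, but the pooled figures favour the standard-lecture section. The question is whether to condition on mid-term attendance.
Because the teaching method influences mid-term attendance, mid-term attendance is a post-treatment mediator, not a confounder. Stratifying on it would bias the estimate; the causal effect is the crude pooled difference.
So P(outcome | do(the standard-lecture section)) is just the pooled rate for the standard-lecture section: 1164/1600 = 0.728.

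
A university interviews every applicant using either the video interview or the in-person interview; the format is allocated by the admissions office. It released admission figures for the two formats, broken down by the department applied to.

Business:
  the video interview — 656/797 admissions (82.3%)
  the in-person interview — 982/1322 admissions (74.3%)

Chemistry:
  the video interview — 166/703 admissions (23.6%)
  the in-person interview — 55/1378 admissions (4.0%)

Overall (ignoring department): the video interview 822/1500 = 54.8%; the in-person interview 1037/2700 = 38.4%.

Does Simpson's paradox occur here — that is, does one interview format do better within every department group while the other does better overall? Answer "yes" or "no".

Within each department level (Business 82.3% vs 74.3%; Chemistry 23.6% vs 4.0%), the video interview has the higher rate every time. Pooled: 54.8% vs 38.4% — the video interview has the higher rate overall. They agree.

no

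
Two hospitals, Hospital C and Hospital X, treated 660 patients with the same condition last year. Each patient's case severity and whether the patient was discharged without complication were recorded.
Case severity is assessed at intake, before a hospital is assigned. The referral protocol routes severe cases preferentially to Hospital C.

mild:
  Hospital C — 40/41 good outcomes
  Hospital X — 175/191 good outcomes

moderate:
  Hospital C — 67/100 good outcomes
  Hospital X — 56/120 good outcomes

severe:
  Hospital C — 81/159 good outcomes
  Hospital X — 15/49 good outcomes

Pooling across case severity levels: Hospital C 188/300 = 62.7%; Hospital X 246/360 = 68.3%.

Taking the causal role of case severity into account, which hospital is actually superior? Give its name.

Hospital C

Hospital C is higher inside every case severity stratum but Hospital X is higher in aggregate. Whether to stratify depends on how case severity relates to the hospital.
The imbalance in case severity arose from how patients were allocated, not from anything the hospital did; and case severity independently affects the outcome. The pooled gap is confounded — condition on case severity.
Within each level — mild: 97.6% vs 91.6%; moderate: 67.0% vs 46.7%; severe: 50.9% vs 30.6% — Hospital C is higher every time.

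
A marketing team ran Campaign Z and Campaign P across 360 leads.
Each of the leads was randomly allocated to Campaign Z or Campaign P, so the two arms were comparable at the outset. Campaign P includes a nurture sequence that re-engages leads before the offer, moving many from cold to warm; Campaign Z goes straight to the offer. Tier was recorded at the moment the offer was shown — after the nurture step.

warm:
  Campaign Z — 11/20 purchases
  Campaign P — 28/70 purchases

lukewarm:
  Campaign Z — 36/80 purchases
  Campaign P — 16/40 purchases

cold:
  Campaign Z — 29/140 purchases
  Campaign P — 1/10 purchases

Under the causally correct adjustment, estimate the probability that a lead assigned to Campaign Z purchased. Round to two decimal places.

The distribution of engagement tier is itself part of what the campaign does — it is an intermediate outcome. Holding it fixed would remove that part of the effect; the total effect is the pooled difference.
So P(outcome | do(Campaign Z)) is just the pooled rate for Campaign Z: 76/240 = 0.317.

0.32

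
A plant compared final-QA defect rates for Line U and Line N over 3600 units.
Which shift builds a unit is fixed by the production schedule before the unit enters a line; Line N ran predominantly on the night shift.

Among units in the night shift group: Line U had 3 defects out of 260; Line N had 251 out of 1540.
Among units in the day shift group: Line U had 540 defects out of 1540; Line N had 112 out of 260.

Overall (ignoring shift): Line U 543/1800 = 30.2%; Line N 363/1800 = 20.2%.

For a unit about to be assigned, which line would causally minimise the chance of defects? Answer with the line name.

The imbalance in shift arose from how units were allocated, not from anything the line did; and shift independently affects the outcome. The pooled gap is confounded — condition on shift.
Within each level — night shift: 1.2% vs 16.3%; day shift: 35.1% vs 43.1% — Line U is lower every time.

Line U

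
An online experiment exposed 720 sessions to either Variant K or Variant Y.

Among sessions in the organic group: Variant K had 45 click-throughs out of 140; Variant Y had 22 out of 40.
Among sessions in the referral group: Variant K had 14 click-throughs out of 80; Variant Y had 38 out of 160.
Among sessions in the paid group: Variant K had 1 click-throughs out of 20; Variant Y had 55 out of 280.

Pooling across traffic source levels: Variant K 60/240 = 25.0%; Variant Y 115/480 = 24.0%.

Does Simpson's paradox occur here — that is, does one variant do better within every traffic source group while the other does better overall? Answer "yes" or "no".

yes

Within each traffic source level (organic 32.1% vs 55.0%; referral 17.5% vs 23.8%; paid 5.0% vs 19.6%), Variant Y has the higher rate every time. Pooled: 25.0% vs 24.0% — Variant K has the higher rate overall. The two comparisons disagree.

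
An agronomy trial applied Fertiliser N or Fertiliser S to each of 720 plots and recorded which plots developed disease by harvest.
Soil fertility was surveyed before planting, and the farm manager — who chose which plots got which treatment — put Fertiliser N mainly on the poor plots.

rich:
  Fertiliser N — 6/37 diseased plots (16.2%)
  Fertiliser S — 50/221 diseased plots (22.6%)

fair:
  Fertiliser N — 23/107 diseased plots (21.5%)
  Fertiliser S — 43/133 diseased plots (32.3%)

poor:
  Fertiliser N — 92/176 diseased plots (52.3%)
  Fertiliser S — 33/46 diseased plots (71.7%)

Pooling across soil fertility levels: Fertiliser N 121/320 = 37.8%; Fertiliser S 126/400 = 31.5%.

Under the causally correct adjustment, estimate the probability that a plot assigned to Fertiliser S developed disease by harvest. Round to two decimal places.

Within every soil fertility level Fertiliser N has the lower rate, yet pooled Fertiliser S does — Simpson's reversal.
Here soil fertility is a common cause — it drives both which fertiliser a case falls under and the outcome. The crude comparison mixes populations; the stratum-specific rates are the causally relevant ones.
Standardising Fertiliser S to the population soil fertility mix: 0.358·50/221 + 0.333·43/133 + 0.308·33/46 = 0.410.

0.41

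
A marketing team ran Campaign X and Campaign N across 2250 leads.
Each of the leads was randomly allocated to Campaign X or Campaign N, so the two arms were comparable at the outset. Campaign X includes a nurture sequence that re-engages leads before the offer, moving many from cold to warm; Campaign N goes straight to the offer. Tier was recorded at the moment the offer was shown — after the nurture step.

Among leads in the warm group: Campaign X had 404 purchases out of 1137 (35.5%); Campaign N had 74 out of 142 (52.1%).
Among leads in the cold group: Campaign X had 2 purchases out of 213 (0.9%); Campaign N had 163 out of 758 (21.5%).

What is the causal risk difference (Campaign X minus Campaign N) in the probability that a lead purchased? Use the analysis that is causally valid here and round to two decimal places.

The engagement tier-specific comparison favours Campaign N throughout, but the pooled figures favour Campaign X. The question is whether to condition on engagement tier.
Engagement tier is downstream of the campaign. One should not condition on a consequence of treatment, so the overall rates are the right comparison.
The causal difference is the pooled difference: 0.301 − 0.263 = +0.037.

+0.04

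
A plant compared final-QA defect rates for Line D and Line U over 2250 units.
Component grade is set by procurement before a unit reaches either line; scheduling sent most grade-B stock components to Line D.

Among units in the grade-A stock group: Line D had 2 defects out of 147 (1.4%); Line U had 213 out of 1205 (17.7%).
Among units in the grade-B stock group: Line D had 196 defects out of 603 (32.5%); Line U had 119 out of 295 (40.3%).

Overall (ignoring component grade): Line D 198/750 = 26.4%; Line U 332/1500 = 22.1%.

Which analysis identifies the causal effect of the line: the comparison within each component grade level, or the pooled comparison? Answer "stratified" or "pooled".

The component grade-specific comparison favours Line D throughout, but the pooled figures favour Line U. The question is whether to condition on component grade.
Since component grade is a pre-existing factor (not a product of the line) and it affects the outcome on its own, it is a confounder. The stratified rates, not the pooled rate, identify the causal effect.
Within each level — grade-A stock: 1.4% vs 17.7%; grade-B stock: 32.5% vs 40.3% — Line D is lower every time.

stratified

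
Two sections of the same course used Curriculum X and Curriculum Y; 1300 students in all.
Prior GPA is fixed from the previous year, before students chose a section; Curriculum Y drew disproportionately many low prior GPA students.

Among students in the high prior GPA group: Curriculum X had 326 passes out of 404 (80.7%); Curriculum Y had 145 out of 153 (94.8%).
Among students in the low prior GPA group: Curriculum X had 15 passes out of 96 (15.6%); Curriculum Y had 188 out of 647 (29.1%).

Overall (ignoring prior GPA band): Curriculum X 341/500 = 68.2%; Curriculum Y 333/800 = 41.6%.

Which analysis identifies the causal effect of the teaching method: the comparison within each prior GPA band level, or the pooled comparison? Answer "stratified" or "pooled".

stratified

The prior GPA band-specific comparison favours Curriculum Y throughout, but the pooled figures favour Curriculum X. The question is whether to condition on prior GPA band.
The imbalance in prior GPA band arose from how students were allocated, not from anything the teaching method did; and prior GPA band independently affects the outcome. The pooled gap is confounded — condition on prior GPA band.
Within each level — high prior GPA: 80.7% vs 94.8%; low prior GPA: 15.6% vs 29.1% — Curriculum Y is higher every time.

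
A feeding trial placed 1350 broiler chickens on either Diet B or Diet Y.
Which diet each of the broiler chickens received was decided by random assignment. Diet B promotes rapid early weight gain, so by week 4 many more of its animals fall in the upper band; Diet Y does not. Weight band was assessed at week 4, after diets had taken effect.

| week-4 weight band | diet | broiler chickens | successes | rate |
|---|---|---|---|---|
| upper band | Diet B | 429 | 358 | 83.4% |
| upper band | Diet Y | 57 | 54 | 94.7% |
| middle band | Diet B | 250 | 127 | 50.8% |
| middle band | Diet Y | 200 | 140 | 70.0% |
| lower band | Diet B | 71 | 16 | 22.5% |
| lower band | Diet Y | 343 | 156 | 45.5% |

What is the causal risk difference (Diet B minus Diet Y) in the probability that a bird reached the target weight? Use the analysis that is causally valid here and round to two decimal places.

+0.08

The stratified and pooled comparisons disagree (Diet Y wins within each week-4 weight band; Diet B wins overall), so the answer turns on the causal role of week-4 weight band.
Week-4 weight band here is a post-treatment variable shaped by the diet; conditioning on it would introduce bias rather than remove it. The overall comparison is the causal one.
The causal difference is the pooled difference: 0.668 − 0.583 = +0.085.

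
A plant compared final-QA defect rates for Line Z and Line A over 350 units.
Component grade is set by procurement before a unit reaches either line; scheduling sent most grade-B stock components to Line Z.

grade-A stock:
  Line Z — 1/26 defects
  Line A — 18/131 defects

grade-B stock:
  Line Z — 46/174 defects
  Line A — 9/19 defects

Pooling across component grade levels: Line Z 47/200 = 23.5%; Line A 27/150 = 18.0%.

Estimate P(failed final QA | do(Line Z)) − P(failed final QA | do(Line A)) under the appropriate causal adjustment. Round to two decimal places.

-0.16

Nothing the line does changes component grade; the imbalance is an allocation artefact. With component grade also predicting the outcome, the pooled figure is confounded, and the within-stratum comparison is the causal one.
Adjusting over the population distribution of component grade: 0.449·(0.038−0.137) + 0.551·(0.264−0.474) = -0.160.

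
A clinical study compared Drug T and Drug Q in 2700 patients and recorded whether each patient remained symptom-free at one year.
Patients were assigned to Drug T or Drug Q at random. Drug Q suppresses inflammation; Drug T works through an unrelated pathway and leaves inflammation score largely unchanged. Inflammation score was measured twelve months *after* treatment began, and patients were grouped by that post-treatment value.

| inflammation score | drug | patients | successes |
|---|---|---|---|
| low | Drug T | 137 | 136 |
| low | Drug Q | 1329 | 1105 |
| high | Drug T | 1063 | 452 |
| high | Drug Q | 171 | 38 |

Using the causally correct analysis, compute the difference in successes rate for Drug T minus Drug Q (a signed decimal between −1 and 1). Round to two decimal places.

The distribution of inflammation score is itself part of what the drug does — it is an intermediate outcome. Holding it fixed would remove that part of the effect; the total effect is the pooled difference.
The causal difference is the pooled difference: 0.490 − 0.762 = -0.272.

-0.27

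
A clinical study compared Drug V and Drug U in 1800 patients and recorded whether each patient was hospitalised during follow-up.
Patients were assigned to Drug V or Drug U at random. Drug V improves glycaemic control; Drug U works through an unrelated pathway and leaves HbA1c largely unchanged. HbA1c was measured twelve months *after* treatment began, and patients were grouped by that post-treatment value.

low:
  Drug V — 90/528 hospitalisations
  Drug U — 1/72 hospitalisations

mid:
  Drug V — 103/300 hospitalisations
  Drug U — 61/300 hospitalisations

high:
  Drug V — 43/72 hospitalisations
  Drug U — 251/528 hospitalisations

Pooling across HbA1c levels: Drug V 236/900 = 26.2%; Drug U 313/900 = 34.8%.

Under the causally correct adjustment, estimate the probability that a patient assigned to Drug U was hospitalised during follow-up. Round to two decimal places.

HbA1c is downstream of the drug. One should not condition on a consequence of treatment, so the overall rates are the right comparison.
So P(outcome | do(Drug U)) is just the pooled rate for Drug U: 313/900 = 0.348.

0.35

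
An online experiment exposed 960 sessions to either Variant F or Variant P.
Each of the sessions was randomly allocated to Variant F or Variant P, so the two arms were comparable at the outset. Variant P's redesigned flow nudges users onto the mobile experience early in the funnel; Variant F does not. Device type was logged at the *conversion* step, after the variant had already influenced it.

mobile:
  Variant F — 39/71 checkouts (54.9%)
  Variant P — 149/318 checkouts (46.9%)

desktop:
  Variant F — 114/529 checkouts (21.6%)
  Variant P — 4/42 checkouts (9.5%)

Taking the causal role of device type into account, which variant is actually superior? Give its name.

Variant P

The distribution of device type is itself part of what the variant does — it is an intermediate outcome. Holding it fixed would remove that part of the effect; the total effect is the pooled difference.
Pooled: Variant F 25.5% vs Variant P 42.5%; Variant P is higher overall.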